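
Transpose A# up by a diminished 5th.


Step by step:
diminished 5th: 5 letter names, 6 semitones
Letter: A + 4 → E
Pitch: A# + 6 semitones, spelled as an E → E
= E


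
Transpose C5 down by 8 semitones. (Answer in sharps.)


Reasoning:
C5: chromatic position 0 in octave 5 → absolute = 5×12 + 0 = 60
Transpose down 8: 60 - 8 = 52
52 = 4×12 + 4 → E in octave 4
Result = E4


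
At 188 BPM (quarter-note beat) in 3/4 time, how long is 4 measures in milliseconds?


Let's work it out.
Quarter-note beat duration = 60000 / 188 ms
Beats per measure (3/4) = 3
One measure = 3 × 60000 / 188 = 180000 / 188 ms
4 measures = 4 × 180000 / 188 = 720000 / 188
= 3829.8 ms


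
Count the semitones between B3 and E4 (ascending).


Absolute semitone position = octave×12 + chromatic position
B3: 3×12 + 11 = 47
E4: 4×12 + 4 = 52
Difference = 52 - 47 = 5
= 5 semitones


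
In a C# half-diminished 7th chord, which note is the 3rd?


Solution.
Half-diminished 7th chord = root + minor 3rd + diminished 5th + minor 7th
Seventh chords stack in thirds, so the letter names are C-E-G-B
Root: C#
Minor 3rd above C#: E
Diminished 5th above C#: G
Minor 7th above C#: B
The 3rd = E


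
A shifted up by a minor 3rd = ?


minor 3rd: 3 letter names, 3 semitones
Letter: A + 2 → C
Pitch: A + 3 semitones, spelled as a C → C
= C


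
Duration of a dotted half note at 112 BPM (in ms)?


Let's work it out.
One quarter-note beat = 60000 / BPM = 60000 / 112 ms
Dotted half note = 3 × quarter note
Duration = 3 × 60000 / 112 = 180000 / 112
= 1607.1 ms


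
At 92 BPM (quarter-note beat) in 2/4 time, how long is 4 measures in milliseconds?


Let's work it out.
Quarter-note beat duration = 60000 / 92 ms
Beats per measure (2/4) = 2
One measure = 2 × 60000 / 92 = 120000 / 92 ms
4 measures = 4 × 120000 / 92 = 480000 / 92
= 5217.4 ms


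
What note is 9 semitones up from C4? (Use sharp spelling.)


Working:
C4: chromatic position 0 in octave 4 → absolute = 4×12 + 0 = 48
Transpose up 9: 48 + 9 = 57
57 = 4×12 + 9 → A in octave 4
Result = A4


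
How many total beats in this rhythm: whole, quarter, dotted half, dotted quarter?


Reasoning:
Beat values:
  whole = 4 beats
  quarter = 1 beat
  dotted half = 3 beats
  dotted quarter = 1.5 beats
Sum = 4 + 1 + 3 + 1.5
= 9.5 beats


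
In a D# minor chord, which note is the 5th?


Solution.
Minor triad = root + minor 3rd (3 semitones) + perfect 5th (7 semitones)
A triad on D# stacks thirds, so the chord tones use letter names D-F-A
Root: D#
Minor 3rd above D#: F#
Perfect 5th above D#: A#
The 5th = A#


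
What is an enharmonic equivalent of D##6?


Enharmonic notes sound the same pitch but are spelled with different letter names
D## and E name the same pitch class
= E6


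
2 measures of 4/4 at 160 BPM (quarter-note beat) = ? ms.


Step by step:
Quarter-note beat duration = 60000 / 160 ms
Beats per measure (4/4) = 4
One measure = 4 × 60000 / 160 = 240000 / 160 ms
2 measures = 2 × 240000 / 160 = 480000 / 160
= 3000.0 ms


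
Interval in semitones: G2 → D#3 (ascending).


Solution.
Absolute semitone position = octave×12 + chromatic position
G2: 2×12 + 7 = 31
D#3: 3×12 + 3 = 39
Difference = 39 - 31 = 8
= 8 semitones


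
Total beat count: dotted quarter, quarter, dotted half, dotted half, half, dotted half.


Beat values:
  dotted quarter = 1.5 beats
  quarter = 1 beat
  dotted half = 3 beats
  dotted half = 3 beats
  half = 2 beats
  dotted half = 3 beats
Sum = 1.5 + 1 + 3 + 3 + 2 + 3
= 13.5 beats


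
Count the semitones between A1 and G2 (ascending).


Step by step:
Absolute semitone position = octave×12 + chromatic position
A1: 1×12 + 9 = 21
G2: 2×12 + 7 = 31
Difference = 31 - 21 = 10
= 10 semitones


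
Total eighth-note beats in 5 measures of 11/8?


Let's work it out.
Time signature 11/8: the bottom number 8 means the eighth note gets one count
The top number 11 means 11 eighth-note beats per measure
Total = 11 × 5 measures
= 55 eighth-note beats


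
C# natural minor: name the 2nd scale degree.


Natural minor scale pattern: W-H-W-W-H-W-W (2-1-2-2-1-2-2 semitones)
Starting from C#:
  C# + 2 semitones → D#
  D# + 1 semitone → E
  E + 2 semitones → F#
  F# + 2 semitones → G#
  G# + 1 semitone → A
  A + 2 semitones → B
  B + 2 semitones → C#
Scale: C# D# E F# G# A B
Degree 2 = D#


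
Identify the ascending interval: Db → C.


Solution.
Letter names: D → C spans 7 letter names → a 7th
Semitones: Db → C = 11 half-steps
A 7th of 11 semitones is a major 7th
= major 7th


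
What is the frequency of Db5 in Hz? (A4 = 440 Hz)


Step by step:
f = 440 × 2^(n/12) where n = semitones from A4
Db5: 4 semitones from A4
f = 440 × 2^(4/12)
f = 554.37 Hz


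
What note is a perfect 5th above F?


Reasoning:
A 5th spans 5 letter names, so from F we land on C
A perfect 5th = 7 semitones above F
Spell C at that pitch: C
= C


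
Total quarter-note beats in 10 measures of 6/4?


Time signature 6/4: the bottom number 4 means the quarter note gets one count
The top number 6 means 6 quarter-note beats per measure
Total = 6 × 10 measures
= 60 quarter-note beats


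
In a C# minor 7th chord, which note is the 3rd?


Step by step:
Minor 7th chord = root + minor 3rd + perfect 5th + minor 7th
Seventh chords stack in thirds, so the letter names are C-E-G-B
Root: C#
Minor 3rd above C#: E
Perfect 5th above C#: G#
Minor 7th above C#: B
The 3rd = E


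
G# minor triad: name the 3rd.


Minor triad = root + minor 3rd (3 semitones) + perfect 5th (7 semitones)
A triad on G# stacks thirds, so the chord tones use letter names G-B-D
Root: G#
Minor 3rd above G#: B
Perfect 5th above G#: D#
The 3rd = B


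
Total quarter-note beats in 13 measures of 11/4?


Time signature 11/4: the bottom number 4 means the quarter note gets one count
The top number 11 means 11 quarter-note beats per measure
Total = 11 × 13 measures
= 143 quarter-note beats


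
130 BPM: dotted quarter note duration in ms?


Let's work it out.
One quarter-note beat = 60000 / BPM = 60000 / 130 ms
Dotted quarter note = 3/2 × quarter note
Duration = 3/2 × 60000 / 130 = 90000 / 130
= 692.3 ms


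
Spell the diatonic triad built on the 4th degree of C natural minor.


Solution.
C natural minor scale: C D Eb F G Ab Bb
Diatonic triad on degree 4 stacks scale notes 4, 6, 1: F Ab C
F→Ab = 3 semitones; F→C = 7 semitones → minor triad
= F Ab C (minor)


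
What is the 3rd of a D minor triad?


Minor triad = root + minor 3rd (3 semitones) + perfect 5th (7 semitones)
A triad on D stacks thirds, so the chord tones use letter names D-F-A
Root: D
Minor 3rd above D: F
Perfect 5th above D: A
The 3rd = F


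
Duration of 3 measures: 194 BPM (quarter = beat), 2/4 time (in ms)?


Solution.
Quarter-note beat duration = 60000 / 194 ms
Beats per measure (2/4) = 2
One measure = 2 × 60000 / 194 = 120000 / 194 ms
3 measures = 3 × 120000 / 194 = 360000 / 194
= 1855.7 ms


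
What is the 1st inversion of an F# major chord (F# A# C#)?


Step by step:
Root position: F# A# C#
1st inversion: move root up an octave
Bass note: A#
Notes (bottom to top) = A# C# F#


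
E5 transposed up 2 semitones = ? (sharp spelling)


Step by step:
E5: chromatic position 4 in octave 5 → absolute = 5×12 + 4 = 64
Transpose up 2: 64 + 2 = 66
66 = 5×12 + 6 → F# in octave 5
Result = F#5


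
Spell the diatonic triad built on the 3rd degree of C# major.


Let's work it out.
C# major scale: C# D# E# F# G# A# B#
Diatonic triad on degree 3 stacks scale notes 3, 5, 7: E# G# B#
E#→G# = 3 semitones; E#→B# = 7 semitones → minor triad
= E# G# B# (minor)


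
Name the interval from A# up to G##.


Let's work it out.
Letter names: A → G spans 7 letter names → a 7th
Semitones: A# → G## = 11 half-steps
A 7th of 11 semitones is a major 7th
= major 7th


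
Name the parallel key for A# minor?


Solution.
Parallel keys share the same tonic but differ in mode
A# minor → parallel is A# major
= A# major


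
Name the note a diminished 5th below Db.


Step by step:
A 5th spans 5 letter names, so from D we land on G
A diminished 5th = 6 semitones below Db
Spell G at that pitch: G
= G


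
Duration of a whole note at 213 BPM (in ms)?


Reasoning:
One quarter-note beat = 60000 / BPM = 60000 / 213 ms
Whole note = 4 × quarter note
Duration = 4 × 60000 / 213 = 240000 / 213
= 1126.8 ms


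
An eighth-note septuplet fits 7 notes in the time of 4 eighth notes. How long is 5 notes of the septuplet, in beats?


Working:
Septuplet: 7 notes occupy the space of 4 eighth notes
Space = 4 × 1/2 = 2 beats
Each septuplet note = 2 / 7 = 2/7 beats
5 notes = 5 × 2/7 = 10/7
= 10/7 beats


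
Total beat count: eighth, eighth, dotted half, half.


Solution.
Beat values:
  eighth = 0.5 beats
  eighth = 0.5 beats
  dotted half = 3 beats
  half = 2 beats
Sum = 0.5 + 0.5 + 3 + 2
= 6 beats


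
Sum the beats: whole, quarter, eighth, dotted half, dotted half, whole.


Working:
Beat values:
  whole = 4 beats
  quarter = 1 beat
  eighth = 0.5 beats
  dotted half = 3 beats
  dotted half = 3 beats
  whole = 4 beats
Sum = 4 + 1 + 0.5 + 3 + 3 + 4
= 15.5 beats


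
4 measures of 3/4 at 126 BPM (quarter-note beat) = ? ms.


Quarter-note beat duration = 60000 / 126 ms
Beats per measure (3/4) = 3
One measure = 3 × 60000 / 126 = 180000 / 126 ms
4 measures = 4 × 180000 / 126 = 720000 / 126
= 5714.3 ms


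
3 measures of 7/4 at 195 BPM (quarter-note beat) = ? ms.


Step by step:
Quarter-note beat duration = 60000 / 195 ms
Beats per measure (7/4) = 7
One measure = 7 × 60000 / 195 = 420000 / 195 ms
3 measures = 3 × 420000 / 195 = 1260000 / 195
= 6461.5 ms


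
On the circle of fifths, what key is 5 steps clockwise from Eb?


Each clockwise step on the circle of fifths moves up a perfect 5th
From Eb: Eb → Bb → F → C → G → D
= D


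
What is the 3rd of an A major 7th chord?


Solution.
Major 7th chord = root + major 3rd + perfect 5th + major 7th
Seventh chords stack in thirds, so the letter names are A-C-E-G
Root: A
Major 3rd above A: C#
Perfect 5th above A: E
Major 7th above A: G#
The 3rd = C#


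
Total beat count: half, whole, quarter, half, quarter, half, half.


Beat values:
  half = 2 beats
  whole = 4 beats
  quarter = 1 beat
  half = 2 beats
  quarter = 1 beat
  half = 2 beats
  half = 2 beats
Sum = 2 + 4 + 1 + 2 + 1 + 2 + 2
= 14 beats


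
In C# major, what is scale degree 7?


Step by step:
Major scale pattern: W-W-H-W-W-W-H (2-2-1-2-2-2-1 semitones)
Starting from C#:
  C# + 2 semitones → D#
  D# + 2 semitones → E#
  E# + 1 semitone → F#
  F# + 2 semitones → G#
  G# + 2 semitones → A#
  A# + 2 semitones → B#
  B# + 1 semitone → C#
Scale: C# D# E# F# G# A# B#
Degree 7 = B#


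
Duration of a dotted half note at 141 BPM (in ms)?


Let's work it out.
One quarter-note beat = 60000 / BPM = 60000 / 141 ms
Dotted half note = 3 × quarter note
Duration = 3 × 60000 / 141 = 180000 / 141
= 1276.6 ms


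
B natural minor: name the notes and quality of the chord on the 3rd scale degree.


B natural minor scale: B C# D E F# G A
Diatonic triad on degree 3 stacks scale notes 3, 5, 7: D F# A
D→F# = 4 semitones; D→A = 7 semitones → major triad
= D F# A (major)


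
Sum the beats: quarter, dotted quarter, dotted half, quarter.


Step by step:
Beat values:
  quarter = 1 beat
  dotted quarter = 1.5 beats
  dotted half = 3 beats
  quarter = 1 beat
Sum = 1 + 1.5 + 3 + 1
= 6.5 beats


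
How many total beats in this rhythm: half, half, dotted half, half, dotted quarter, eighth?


Beat values:
  half = 2 beats
  half = 2 beats
  dotted half = 3 beats
  half = 2 beats
  dotted quarter = 1.5 beats
  eighth = 0.5 beats
Sum = 2 + 2 + 3 + 2 + 1.5 + 0.5
= 11 beats


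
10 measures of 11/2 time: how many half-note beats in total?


Time signature 11/2: the bottom number 2 means the half note gets one count
The top number 11 means 11 half-note beats per measure
Total = 11 × 10 measures
= 110 half-note beats


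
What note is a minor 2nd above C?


Solution.
A 2nd spans 2 letter names, so from C we land on D
A minor 2nd = 1 semitone above C
Spell D at that pitch: Db
= Db


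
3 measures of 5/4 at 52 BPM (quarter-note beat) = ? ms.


Let's work it out.
Quarter-note beat duration = 60000 / 52 ms
Beats per measure (5/4) = 5
One measure = 5 × 60000 / 52 = 300000 / 52 ms
3 measures = 3 × 300000 / 52 = 900000 / 52
= 17307.7 ms


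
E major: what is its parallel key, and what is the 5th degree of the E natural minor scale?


Working:
Parallel keys share the same tonic but differ in mode
E major → parallel is E minor
E natural minor scale: E F# G A B C D
= E minor; 5th degree = B


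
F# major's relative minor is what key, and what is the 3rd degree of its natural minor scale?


Solution.
The relative minor shares the major's key signature and starts on its 6th degree
6th degree = a major 6th above the tonic; a major 6th above F# is D#
→ relative minor of F# major is D# minor
D# natural minor scale: D# E# F# G# A# B C#
= D# minor; 3rd degree = F#


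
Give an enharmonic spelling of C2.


Solution.
Enharmonic notes sound the same pitch but are spelled with different letter names
C and Dbb name the same pitch class
= Dbb2


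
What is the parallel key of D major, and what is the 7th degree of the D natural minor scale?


Reasoning:
Parallel keys share the same tonic but differ in mode
D major → parallel is D minor
D natural minor scale: D E F G A Bb C
= D minor; 7th degree = C


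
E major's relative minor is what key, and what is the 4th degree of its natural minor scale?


Working:
The relative minor shares the major's key signature and starts on its 6th degree
6th degree = a major 6th above the tonic; a major 6th above E is C#
→ relative minor of E major is C# minor
C# natural minor scale: C# D# E F# G# A B
= C# minor; 4th degree = F#


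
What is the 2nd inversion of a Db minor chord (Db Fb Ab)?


Let's work it out.
Root position: Db Fb Ab
2nd inversion: move root and 3rd up an octave
Bass note: Ab
Notes (bottom to top) = Ab Db Fb


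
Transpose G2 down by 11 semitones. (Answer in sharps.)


Reasoning:
G2: chromatic position 7 in octave 2 → absolute = 2×12 + 7 = 31
Transpose down 11: 31 - 11 = 20
20 = 1×12 + 8 → G# in octave 1
Result = G#1


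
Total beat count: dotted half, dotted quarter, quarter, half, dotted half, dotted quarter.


Beat values:
  dotted half = 3 beats
  dotted quarter = 1.5 beats
  quarter = 1 beat
  half = 2 beats
  dotted half = 3 beats
  dotted quarter = 1.5 beats
Sum = 3 + 1.5 + 1 + 2 + 3 + 1.5
= 12 beats


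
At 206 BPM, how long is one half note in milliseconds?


One quarter-note beat = 60000 / BPM = 60000 / 206 ms
Half note = 2 × quarter note
Duration = 2 × 60000 / 206 = 120000 / 206
= 582.5 ms


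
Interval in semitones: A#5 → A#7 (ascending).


Solution.
Absolute semitone position = octave×12 + chromatic position
A#5: 5×12 + 10 = 70
A#7: 7×12 + 10 = 94
Difference = 94 - 70 = 24
= 24 semitones


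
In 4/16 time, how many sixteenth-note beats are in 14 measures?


Reasoning:
Time signature 4/16: the bottom number 16 means the sixteenth note gets one count
The top number 4 means 4 sixteenth-note beats per measure
Total = 4 × 14 measures
= 56 sixteenth-note beats


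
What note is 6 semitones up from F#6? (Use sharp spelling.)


Solution.
F#6: chromatic position 6 in octave 6 → absolute = 6×12 + 6 = 78
Transpose up 6: 78 + 6 = 84
84 = 7×12 + 0 → C in octave 7
Result = C7


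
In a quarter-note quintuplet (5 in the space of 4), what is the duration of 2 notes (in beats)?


Step by step:
Quintuplet: 5 notes occupy the space of 4 quarter notes
Space = 4 × 1 = 4 beats
Each quintuplet note = 4 / 5 = 4/5 beats
2 notes = 2 × 4/5 = 8/5
= 8/5 beats


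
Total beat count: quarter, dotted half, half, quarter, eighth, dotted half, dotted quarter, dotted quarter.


Working:
Beat values:
  quarter = 1 beat
  dotted half = 3 beats
  half = 2 beats
  quarter = 1 beat
  eighth = 0.5 beats
  dotted half = 3 beats
  dotted quarter = 1.5 beats
  dotted quarter = 1.5 beats
Sum = 1 + 3 + 2 + 1 + 0.5 + 3 + 1.5 + 1.5
= 13.5 beats


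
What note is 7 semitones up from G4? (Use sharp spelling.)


Step by step:
G4: chromatic position 7 in octave 4 → absolute = 4×12 + 7 = 55
Transpose up 7: 55 + 7 = 62
62 = 5×12 + 2 → D in octave 5
Result = D5


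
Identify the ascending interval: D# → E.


Letter names: D → E spans 2 letter names → a 2nd
Semitones: D# → E = 1 half-step
A 2nd of 1 semitone is a minor 2nd
= minor 2nd


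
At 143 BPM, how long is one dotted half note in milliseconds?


Let's work it out.
One quarter-note beat = 60000 / BPM = 60000 / 143 ms
Dotted half note = 3 × quarter note
Duration = 3 × 60000 / 143 = 180000 / 143
= 1258.7 ms


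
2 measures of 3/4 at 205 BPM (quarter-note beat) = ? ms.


Quarter-note beat duration = 60000 / 205 ms
Beats per measure (3/4) = 3
One measure = 3 × 60000 / 205 = 180000 / 205 ms
2 measures = 2 × 180000 / 205 = 360000 / 205
= 1756.1 ms


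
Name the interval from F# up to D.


Reasoning:
Letter names: F → D spans 6 letter names → a 6th
Semitones: F# → D = 8 half-steps
A 6th of 8 semitones is a minor 6th
= minor 6th


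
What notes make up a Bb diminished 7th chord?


Solution.
Diminished 7th chord = root + minor 3rd + diminished 5th + diminished 7th
Seventh chords stack in thirds, so the letter names are B-D-F-A
Root: Bb
Minor 3rd above Bb: Db
Diminished 5th above Bb: Fb
Diminished 7th above Bb: Abb
Chord = Bb Db Fb Abb


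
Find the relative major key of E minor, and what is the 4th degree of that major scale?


Step by step:
The relative major shares the key signature and is a minor 3rd above the minor tonic
A minor 3rd above E is G
→ relative major of E minor is G major
G major scale: G A B C D E F#
= G major; 4th degree = C


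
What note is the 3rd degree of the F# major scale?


Let's work it out.
Major scale pattern: W-W-H-W-W-W-H (2-2-1-2-2-2-1 semitones)
Starting from F#:
  F# + 2 semitones → G#
  G# + 2 semitones → A#
  A# + 1 semitone → B
  B + 2 semitones → C#
  C# + 2 semitones → D#
  D# + 2 semitones → E#
  E# + 1 semitone → F#
Scale: F# G# A# B C# D# E#
Degree 3 = A#


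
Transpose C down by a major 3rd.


Reasoning:
major 3rd: 3 letter names, 4 semitones
Letter: C - 2 → A
Pitch: C - 4 semitones, spelled as an A → Ab
= Ab


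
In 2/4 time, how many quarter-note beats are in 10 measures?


Step by step:
Time signature 2/4: the bottom number 4 means the quarter note gets one count
The top number 2 means 2 quarter-note beats per measure
Total = 2 × 10 measures
= 20 quarter-note beats


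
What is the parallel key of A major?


Let's work it out.
Parallel keys share the same tonic but differ in mode
A major → parallel is A minor
= A minor


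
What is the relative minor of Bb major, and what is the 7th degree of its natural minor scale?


Step by step:
The relative minor shares the major's key signature and starts on its 6th degree
6th degree = a major 6th above the tonic; a major 6th above Bb is G
→ relative minor of Bb major is G minor
G natural minor scale: G A Bb C D Eb F
= G minor; 7th degree = F


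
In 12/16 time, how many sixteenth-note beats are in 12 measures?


Time signature 12/16: the bottom number 16 means the sixteenth note gets one count
The top number 12 means 12 sixteenth-note beats per measure
Total = 12 × 12 measures
= 144 sixteenth-note beats


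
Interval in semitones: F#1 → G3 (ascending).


Working:
Absolute semitone position = octave×12 + chromatic position
F#1: 1×12 + 6 = 18
G3: 3×12 + 7 = 43
Difference = 43 - 18 = 25
= 25 semitones


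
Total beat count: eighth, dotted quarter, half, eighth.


Working:
Beat values:
  eighth = 0.5 beats
  dotted quarter = 1.5 beats
  half = 2 beats
  eighth = 0.5 beats
Sum = 0.5 + 1.5 + 2 + 0.5
= 4.5 beats


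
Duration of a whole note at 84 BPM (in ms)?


Working:
One quarter-note beat = 60000 / BPM = 60000 / 84 ms
Whole note = 4 × quarter note
Duration = 4 × 60000 / 84 = 240000 / 84
= 2857.1 ms


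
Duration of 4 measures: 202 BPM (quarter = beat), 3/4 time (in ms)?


Step by step:
Quarter-note beat duration = 60000 / 202 ms
Beats per measure (3/4) = 3
One measure = 3 × 60000 / 202 = 180000 / 202 ms
4 measures = 4 × 180000 / 202 = 720000 / 202
= 3564.4 ms


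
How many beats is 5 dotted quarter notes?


Let's work it out.
Base quarter note = 1 beat
Dot 1 adds half the previous value: +1/2
One dotted quarter = 1 + 1/2 = 3/2
5 of them = 5 × 3/2 = 15/2
= 15/2 beats


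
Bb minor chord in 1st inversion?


Root position: Bb Db F
1st inversion: move root up an octave
Bass note: Db
Notes (bottom to top) = Db F Bb


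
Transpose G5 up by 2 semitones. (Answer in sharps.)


Working:
G5: chromatic position 7 in octave 5 → absolute = 5×12 + 7 = 67
Transpose up 2: 67 + 2 = 69
69 = 5×12 + 9 → A in octave 5
Result = A5


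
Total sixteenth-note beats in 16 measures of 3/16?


Working:
Time signature 3/16: the bottom number 16 means the sixteenth note gets one count
The top number 3 means 3 sixteenth-note beats per measure
Total = 3 × 16 measures
= 48 sixteenth-note beats


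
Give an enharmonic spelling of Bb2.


Solution.
Enharmonic notes sound the same pitch but are spelled with different letter names
Bb and A# name the same pitch class
= A#2


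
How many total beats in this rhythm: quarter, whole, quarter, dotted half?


Reasoning:
Beat values:
  quarter = 1 beat
  whole = 4 beats
  quarter = 1 beat
  dotted half = 3 beats
Sum = 1 + 4 + 1 + 3
= 9 beats


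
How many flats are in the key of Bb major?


Flat major keys: C(0), F(1), Bb(2), Eb(3), Ab(4), Db(5), Gb(6), Cb(7)
Bb major has 2 flats
Order of flats: Bb Eb Ab Db Gb Cb Fb → first 2: Bb, Eb
= 2 flats


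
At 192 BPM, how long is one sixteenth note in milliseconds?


One quarter-note beat = 60000 / BPM = 60000 / 192 ms
Sixteenth note = 1/4 × quarter note
Duration = 1/4 × 60000 / 192 = 15000 / 192
= 78.1 ms


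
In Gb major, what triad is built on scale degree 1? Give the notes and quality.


Let's work it out.
Gb major scale: Gb Ab Bb Cb Db Eb F
Diatonic triad on degree 1 stacks scale notes 1, 3, 5: Gb Bb Db
Gb→Bb = 4 semitones; Gb→Db = 7 semitones → major triad
= Gb Bb Db (major)


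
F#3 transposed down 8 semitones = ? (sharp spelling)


F#3: chromatic position 6 in octave 3 → absolute = 3×12 + 6 = 42
Transpose down 8: 42 - 8 = 34
34 = 2×12 + 10 → A# in octave 2
Result = A#2


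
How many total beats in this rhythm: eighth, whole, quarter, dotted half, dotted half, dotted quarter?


Reasoning:
Beat values:
  eighth = 0.5 beats
  whole = 4 beats
  quarter = 1 beat
  dotted half = 3 beats
  dotted half = 3 beats
  dotted quarter = 1.5 beats
Sum = 0.5 + 4 + 1 + 3 + 3 + 1.5
= 13 beats


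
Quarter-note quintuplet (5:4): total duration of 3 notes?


Let's work it out.
Quintuplet: 5 notes occupy the space of 4 quarter notes
Space = 4 × 1 = 4 beats
Each quintuplet note = 4 / 5 = 4/5 beats
3 notes = 3 × 4/5 = 12/5
= 12/5 beats


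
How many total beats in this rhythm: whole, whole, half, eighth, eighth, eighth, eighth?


Working:
Beat values:
  whole = 4 beats
  whole = 4 beats
  half = 2 beats
  eighth = 0.5 beats
  eighth = 0.5 beats
  eighth = 0.5 beats
  eighth = 0.5 beats
Sum = 4 + 4 + 2 + 0.5 + 0.5 + 0.5 + 0.5
= 12 beats


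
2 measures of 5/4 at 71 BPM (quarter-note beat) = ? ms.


Quarter-note beat duration = 60000 / 71 ms
Beats per measure (5/4) = 5
One measure = 5 × 60000 / 71 = 300000 / 71 ms
2 measures = 2 × 300000 / 71 = 600000 / 71
= 8450.7 ms


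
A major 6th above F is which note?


Working:
A 6th spans 6 letter names, so from F we land on D
A major 6th = 9 semitones above F
Spell D at that pitch: D
= D


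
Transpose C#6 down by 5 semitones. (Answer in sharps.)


Working:
C#6: chromatic position 1 in octave 6 → absolute = 6×12 + 1 = 73
Transpose down 5: 73 - 5 = 68
68 = 5×12 + 8 → G# in octave 5
Result = G#5


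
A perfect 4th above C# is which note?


Step by step:
A 4th spans 4 letter names, so from C we land on F
A perfect 4th = 5 semitones above C#
Spell F at that pitch: F#
= F#


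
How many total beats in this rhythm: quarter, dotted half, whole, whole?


Reasoning:
Beat values:
  quarter = 1 beat
  dotted half = 3 beats
  whole = 4 beats
  whole = 4 beats
Sum = 1 + 3 + 4 + 4
= 12 beats


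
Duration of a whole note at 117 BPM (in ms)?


Step by step:
One quarter-note beat = 60000 / BPM = 60000 / 117 ms
Whole note = 4 × quarter note
Duration = 4 × 60000 / 117 = 240000 / 117
= 2051.3 ms


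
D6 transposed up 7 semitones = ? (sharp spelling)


Reasoning:
D6: chromatic position 2 in octave 6 → absolute = 6×12 + 2 = 74
Transpose up 7: 74 + 7 = 81
81 = 6×12 + 9 → A in octave 6
Result = A6


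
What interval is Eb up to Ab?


Letter names: E → A spans 4 letter names → a 4th
Semitones: Eb → Ab = 5 half-steps
A 4th of 5 semitones is a perfect 4th
= perfect 4th


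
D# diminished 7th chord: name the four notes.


Let's work it out.
Diminished 7th chord = root + minor 3rd + diminished 5th + diminished 7th
Seventh chords stack in thirds, so the letter names are D-F-A-C
Root: D#
Minor 3rd above D#: F#
Diminished 5th above D#: A
Diminished 7th above D#: C
Chord = D# F# A C


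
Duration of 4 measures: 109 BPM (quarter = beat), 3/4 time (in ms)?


Let's work it out.
Quarter-note beat duration = 60000 / 109 ms
Beats per measure (3/4) = 3
One measure = 3 × 60000 / 109 = 180000 / 109 ms
4 measures = 4 × 180000 / 109 = 720000 / 109
= 6605.5 ms


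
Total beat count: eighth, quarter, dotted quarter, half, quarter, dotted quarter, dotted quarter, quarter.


Let's work it out.
Beat values:
  eighth = 0.5 beats
  quarter = 1 beat
  dotted quarter = 1.5 beats
  half = 2 beats
  quarter = 1 beat
  dotted quarter = 1.5 beats
  dotted quarter = 1.5 beats
  quarter = 1 beat
Sum = 0.5 + 1 + 1.5 + 2 + 1 + 1.5 + 1.5 + 1
= 10 beats


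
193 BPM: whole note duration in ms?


One quarter-note beat = 60000 / BPM = 60000 / 193 ms
Whole note = 4 × quarter note
Duration = 4 × 60000 / 193 = 240000 / 193
= 1243.5 ms


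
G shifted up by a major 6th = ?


Let's work it out.
major 6th: 6 letter names, 9 semitones
Letter: G + 5 → E
Pitch: G + 9 semitones, spelled as an E → E
= E


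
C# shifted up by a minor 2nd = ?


Let's work it out.
minor 2nd: 2 letter names, 1 semitones
Letter: C + 1 → D
Pitch: C# + 1 semitones, spelled as a D → D
= D


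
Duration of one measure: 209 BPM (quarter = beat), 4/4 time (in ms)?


Let's work it out.
Quarter-note beat duration = 60000 / 209 ms
Beats per measure (4/4) = 4
One measure = 4 × 60000 / 209 = 240000 / 209 ms
= 1148.3 ms


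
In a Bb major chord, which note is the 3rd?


Reasoning:
Major triad = root + major 3rd (4 semitones) + perfect 5th (7 semitones)
A triad on Bb stacks thirds, so the chord tones use letter names B-D-F
Root: Bb
Major 3rd above Bb: D
Perfect 5th above Bb: F
The 3rd = D


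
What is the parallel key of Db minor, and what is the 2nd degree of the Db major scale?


Solution.
Parallel keys share the same tonic but differ in mode
Db minor → parallel is Db major
Db major scale: Db Eb F Gb Ab Bb C
= Db major; 2nd degree = Eb


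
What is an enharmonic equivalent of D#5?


Solution.
Enharmonic notes sound the same pitch but are spelled with different letter names
D# and Eb name the same pitch class
= Eb5


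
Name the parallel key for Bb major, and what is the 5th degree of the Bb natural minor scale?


Reasoning:
Parallel keys share the same tonic but differ in mode
Bb major → parallel is Bb minor
Bb natural minor scale: Bb C Db Eb F Gb Ab
= Bb minor; 5th degree = F


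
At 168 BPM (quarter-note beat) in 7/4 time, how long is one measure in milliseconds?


Let's work it out.
Quarter-note beat duration = 60000 / 168 ms
Beats per measure (7/4) = 7
One measure = 7 × 60000 / 168 = 420000 / 168 ms
= 2500.0 ms


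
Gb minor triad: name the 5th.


Minor triad = root + minor 3rd (3 semitones) + perfect 5th (7 semitones)
A triad on Gb stacks thirds, so the chord tones use letter names G-B-D
Root: Gb
Minor 3rd above Gb: Bbb
Perfect 5th above Gb: Db
The 5th = Db


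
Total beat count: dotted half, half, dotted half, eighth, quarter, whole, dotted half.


Working:
Beat values:
  dotted half = 3 beats
  half = 2 beats
  dotted half = 3 beats
  eighth = 0.5 beats
  quarter = 1 beat
  whole = 4 beats
  dotted half = 3 beats
Sum = 3 + 2 + 3 + 0.5 + 1 + 4 + 3
= 16.5 beats


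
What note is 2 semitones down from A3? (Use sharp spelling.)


A3: chromatic position 9 in octave 3 → absolute = 3×12 + 9 = 45
Transpose down 2: 45 - 2 = 43
43 = 3×12 + 7 → G in octave 3
Result = G3


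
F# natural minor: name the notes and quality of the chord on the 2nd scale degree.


F# natural minor scale: F# G# A B C# D E
Diatonic triad on degree 2 stacks scale notes 2, 4, 6: G# B D
G#→B = 3 semitones; G#→D = 6 semitones → diminished triad
= G# B D (diminished)


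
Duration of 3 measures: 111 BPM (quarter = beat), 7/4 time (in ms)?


Solution.
Quarter-note beat duration = 60000 / 111 ms
Beats per measure (7/4) = 7
One measure = 7 × 60000 / 111 = 420000 / 111 ms
3 measures = 3 × 420000 / 111 = 1260000 / 111
= 11351.4 ms


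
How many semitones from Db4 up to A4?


Working:
Absolute semitone position = octave×12 + chromatic position
Db4: 4×12 + 1 = 49
A4: 4×12 + 9 = 57
Difference = 57 - 49 = 8
= 8 semitones


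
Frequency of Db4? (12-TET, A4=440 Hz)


Let's work it out.
f = 440 × 2^(n/12) where n = semitones from A4
Db4: -8 semitones from A4
f = 440 × 2^(-8/12)
f = 277.18 Hz


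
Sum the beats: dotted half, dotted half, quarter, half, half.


Let's work it out.
Beat values:
  dotted half = 3 beats
  dotted half = 3 beats
  quarter = 1 beat
  half = 2 beats
  half = 2 beats
Sum = 3 + 3 + 1 + 2 + 2
= 11 beats


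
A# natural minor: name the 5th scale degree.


Solution.
Natural minor scale pattern: W-H-W-W-H-W-W (2-1-2-2-1-2-2 semitones)
Starting from A#:
  A# + 2 semitones → B#
  B# + 1 semitone → C#
  C# + 2 semitones → D#
  D# + 2 semitones → E#
  E# + 1 semitone → F#
  F# + 2 semitones → G#
  G# + 2 semitones → A#
Scale: A# B# C# D# E# F# G#
Degree 5 = E#


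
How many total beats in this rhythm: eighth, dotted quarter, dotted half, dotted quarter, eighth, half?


Let's work it out.
Beat values:
  eighth = 0.5 beats
  dotted quarter = 1.5 beats
  dotted half = 3 beats
  dotted quarter = 1.5 beats
  eighth = 0.5 beats
  half = 2 beats
Sum = 0.5 + 1.5 + 3 + 1.5 + 0.5 + 2
= 9 beats


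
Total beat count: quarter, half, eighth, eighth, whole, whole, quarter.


Solution.
Beat values:
  quarter = 1 beat
  half = 2 beats
  eighth = 0.5 beats
  eighth = 0.5 beats
  whole = 4 beats
  whole = 4 beats
  quarter = 1 beat
Sum = 1 + 2 + 0.5 + 0.5 + 4 + 4 + 1
= 13 beats


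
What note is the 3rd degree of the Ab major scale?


Let's work it out.
Major scale pattern: W-W-H-W-W-W-H (2-2-1-2-2-2-1 semitones)
Starting from Ab:
  Ab + 2 semitones → Bb
  Bb + 2 semitones → C
  C + 1 semitone → Db
  Db + 2 semitones → Eb
  Eb + 2 semitones → F
  F + 2 semitones → G
  G + 1 semitone → Ab
Scale: Ab Bb C Db Eb F G
Degree 3 = C


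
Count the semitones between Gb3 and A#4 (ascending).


Solution.
Absolute semitone position = octave×12 + chromatic position
Gb3: 3×12 + 6 = 42
A#4: 4×12 + 10 = 58
Difference = 58 - 42 = 16
= 16 semitones


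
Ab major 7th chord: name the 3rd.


Solution.
Major 7th chord = root + major 3rd + perfect 5th + major 7th
Seventh chords stack in thirds, so the letter names are A-C-E-G
Root: Ab
Major 3rd above Ab: C
Perfect 5th above Ab: Eb
Major 7th above Ab: G
The 3rd = C


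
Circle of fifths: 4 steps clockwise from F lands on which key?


Solution.
Each clockwise step on the circle of fifths moves up a perfect 5th
From F: F → C → G → D → A
= A


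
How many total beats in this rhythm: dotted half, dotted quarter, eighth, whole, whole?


Solution.
Beat values:
  dotted half = 3 beats
  dotted quarter = 1.5 beats
  eighth = 0.5 beats
  whole = 4 beats
  whole = 4 beats
Sum = 3 + 1.5 + 0.5 + 4 + 4
= 13 beats


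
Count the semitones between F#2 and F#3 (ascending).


Let's work it out.
Absolute semitone position = octave×12 + chromatic position
F#2: 2×12 + 6 = 30
F#3: 3×12 + 6 = 42
Difference = 42 - 30 = 12
= 12 semitones


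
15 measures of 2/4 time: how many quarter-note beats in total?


Solution.
Time signature 2/4: the bottom number 4 means the quarter note gets one count
The top number 2 means 2 quarter-note beats per measure
Total = 2 × 15 measures
= 30 quarter-note beats


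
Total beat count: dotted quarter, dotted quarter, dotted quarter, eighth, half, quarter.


Step by step:
Beat values:
  dotted quarter = 1.5 beats
  dotted quarter = 1.5 beats
  dotted quarter = 1.5 beats
  eighth = 0.5 beats
  half = 2 beats
  quarter = 1 beat
Sum = 1.5 + 1.5 + 1.5 + 0.5 + 2 + 1
= 8 beats


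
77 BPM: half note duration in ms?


Step by step:
One quarter-note beat = 60000 / BPM = 60000 / 77 ms
Half note = 2 × quarter note
Duration = 2 × 60000 / 77 = 120000 / 77
= 1558.4 ms


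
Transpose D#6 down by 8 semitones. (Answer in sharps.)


D#6: chromatic position 3 in octave 6 → absolute = 6×12 + 3 = 75
Transpose down 8: 75 - 8 = 67
67 = 5×12 + 7 → G in octave 5
Result = G5


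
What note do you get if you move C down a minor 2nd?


Solution.
minor 2nd: 2 letter names, 1 semitones
Letter: C - 1 → B
Pitch: C - 1 semitones, spelled as a B → B
= B


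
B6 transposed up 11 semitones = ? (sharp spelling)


Reasoning:
B6: chromatic position 11 in octave 6 → absolute = 6×12 + 11 = 83
Transpose up 11: 83 + 11 = 94
94 = 7×12 + 10 → A# in octave 7
Result = A#7


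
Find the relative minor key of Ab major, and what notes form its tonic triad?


Let's work it out.
The relative minor shares the major's key signature and starts on its 6th degree
6th degree = a major 6th above the tonic; a major 6th above Ab is F
→ relative minor of Ab major is F minor
Tonic triad of F minor = root + minor 3rd + perfect 5th = F Ab C
= F minor; triad = F Ab C


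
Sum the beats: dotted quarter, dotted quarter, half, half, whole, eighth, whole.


Let's work it out.
Beat values:
  dotted quarter = 1.5 beats
  dotted quarter = 1.5 beats
  half = 2 beats
  half = 2 beats
  whole = 4 beats
  eighth = 0.5 beats
  whole = 4 beats
Sum = 1.5 + 1.5 + 2 + 2 + 4 + 0.5 + 4
= 15.5 beats


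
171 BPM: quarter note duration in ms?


One quarter-note beat = 60000 / BPM = 60000 / 171 ms
Duration = 60000 / 171
= 350.9 ms


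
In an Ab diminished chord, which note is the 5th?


Solution.
Diminished triad = root + minor 3rd (3 semitones) + diminished 5th (6 semitones)
A triad on Ab stacks thirds, so the chord tones use letter names A-C-E
Root: Ab
Minor 3rd above Ab: Cb
Diminished 5th above Ab: Ebb
The 5th = Ebb


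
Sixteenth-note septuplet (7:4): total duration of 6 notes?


Let's work it out.
Septuplet: 7 notes occupy the space of 4 sixteenth notes
Space = 4 × 1/4 = 1 beat
Each septuplet note = 1 / 7 = 1/7 beats
6 notes = 6 × 1/7 = 6/7
= 6/7 beats


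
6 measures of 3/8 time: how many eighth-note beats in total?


Step by step:
Time signature 3/8: the bottom number 8 means the eighth note gets one count
The top number 3 means 3 eighth-note beats per measure
Total = 3 × 6 measures
= 18 eighth-note beats


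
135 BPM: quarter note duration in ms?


Step by step:
One quarter-note beat = 60000 / BPM = 60000 / 135 ms
Duration = 60000 / 135
= 444.4 ms


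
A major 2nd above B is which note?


A 2nd spans 2 letter names, so from B we land on C
A major 2nd = 2 semitones above B
Spell C at that pitch: C#
= C#


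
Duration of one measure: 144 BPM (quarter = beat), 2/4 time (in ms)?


Solution.
Quarter-note beat duration = 60000 / 144 ms
Beats per measure (2/4) = 2
One measure = 2 × 60000 / 144 = 120000 / 144 ms
= 833.3 ms


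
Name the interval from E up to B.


Letter names: E → B spans 5 letter names → a 5th
Semitones: E → B = 7 half-steps
A 5th of 7 semitones is a perfect 5th
= perfect 5th


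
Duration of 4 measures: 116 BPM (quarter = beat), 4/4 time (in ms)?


Working:
Quarter-note beat duration = 60000 / 116 ms
Beats per measure (4/4) = 4
One measure = 4 × 60000 / 116 = 240000 / 116 ms
4 measures = 4 × 240000 / 116 = 960000 / 116
= 8275.9 ms


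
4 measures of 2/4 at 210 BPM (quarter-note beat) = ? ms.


Quarter-note beat duration = 60000 / 210 ms
Beats per measure (2/4) = 2
One measure = 2 × 60000 / 210 = 120000 / 210 ms
4 measures = 4 × 120000 / 210 = 480000 / 210
= 2285.7 ms


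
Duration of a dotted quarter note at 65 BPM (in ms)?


Solution.
One quarter-note beat = 60000 / BPM = 60000 / 65 ms
Dotted quarter note = 3/2 × quarter note
Duration = 3/2 × 60000 / 65 = 90000 / 65
= 1384.6 ms


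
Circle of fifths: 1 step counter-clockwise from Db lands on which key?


Working:
Each counter-clockwise step moves down a perfect 5th (= up a perfect 4th)
From Db: Db → F#/Gb
= F#/Gb


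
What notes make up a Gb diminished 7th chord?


Let's work it out.
Diminished 7th chord = root + minor 3rd + diminished 5th + diminished 7th
Seventh chords stack in thirds, so the letter names are G-B-D-F
Root: Gb
Minor 3rd above Gb: Bbb
Diminished 5th above Gb: Dbb
Diminished 7th above Gb: Fbb
Chord = Gb Bbb Dbb Fbb


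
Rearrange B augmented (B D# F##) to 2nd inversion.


Solution.
Root position: B D# F##
2nd inversion: move root and 3rd up an octave
Bass note: F##
Notes (bottom to top) = F## B D#


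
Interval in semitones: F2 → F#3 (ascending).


Absolute semitone position = octave×12 + chromatic position
F2: 2×12 + 5 = 29
F#3: 3×12 + 6 = 42
Difference = 42 - 29 = 13
= 13 semitones


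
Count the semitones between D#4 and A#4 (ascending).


Solution.
Absolute semitone position = octave×12 + chromatic position
D#4: 4×12 + 3 = 51
A#4: 4×12 + 10 = 58
Difference = 58 - 51 = 7
= 7 semitones


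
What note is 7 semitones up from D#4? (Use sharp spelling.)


Working:
D#4: chromatic position 3 in octave 4 → absolute = 4×12 + 3 = 51
Transpose up 7: 51 + 7 = 58
58 = 4×12 + 10 → A# in octave 4
Result = A#4


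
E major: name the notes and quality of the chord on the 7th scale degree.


Let's work it out.
E major scale: E F# G# A B C# D#
Diatonic triad on degree 7 stacks scale notes 7, 2, 4: D# F# A
D#→F# = 3 semitones; D#→A = 6 semitones → diminished triad
= D# F# A (diminished)


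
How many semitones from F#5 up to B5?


Solution.
Absolute semitone position = octave×12 + chromatic position
F#5: 5×12 + 6 = 66
B5: 5×12 + 11 = 71
Difference = 71 - 66 = 5
= 5 semitones


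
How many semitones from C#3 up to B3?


Working:
Absolute semitone position = octave×12 + chromatic position
C#3: 3×12 + 1 = 37
B3: 3×12 + 11 = 47
Difference = 47 - 37 = 10
= 10 semitones


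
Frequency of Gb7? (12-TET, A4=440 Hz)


Step by step:
f = 440 × 2^(n/12) where n = semitones from A4
Gb7: 33 semitones from A4
f = 440 × 2^(33/12)
f = 2959.96 Hz


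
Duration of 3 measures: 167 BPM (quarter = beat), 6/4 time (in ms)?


Step by step:
Quarter-note beat duration = 60000 / 167 ms
Beats per measure (6/4) = 6
One measure = 6 × 60000 / 167 = 360000 / 167 ms
3 measures = 3 × 360000 / 167 = 1080000 / 167
= 6467.1 ms
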